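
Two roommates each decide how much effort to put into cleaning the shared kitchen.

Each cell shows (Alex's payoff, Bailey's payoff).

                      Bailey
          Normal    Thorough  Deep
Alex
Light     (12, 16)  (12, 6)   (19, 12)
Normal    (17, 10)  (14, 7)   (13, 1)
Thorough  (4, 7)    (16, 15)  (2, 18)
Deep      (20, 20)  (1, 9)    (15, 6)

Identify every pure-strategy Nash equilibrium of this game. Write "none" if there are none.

Alex against Normal: payoffs 12, 17, 4, 20 → best response Deep.
Alex against Thorough: payoffs 12, 14, 16, 1 → best response Thorough.
Alex against Deep: payoffs 19, 13, 2, 15 → best response Light.
Bailey against Light: payoffs 16, 6, 12 → best response Normal.
Bailey against Normal: payoffs 10, 7, 1 → best response Normal.
Bailey against Thorough: payoffs 7, 15, 18 → best response Deep.
Bailey against Deep: payoffs 20, 9, 6 → best response Normal.
Mutual best responses: (Deep, Normal).

The unique pure-strategy Nash equilibrium is (Deep, Normal).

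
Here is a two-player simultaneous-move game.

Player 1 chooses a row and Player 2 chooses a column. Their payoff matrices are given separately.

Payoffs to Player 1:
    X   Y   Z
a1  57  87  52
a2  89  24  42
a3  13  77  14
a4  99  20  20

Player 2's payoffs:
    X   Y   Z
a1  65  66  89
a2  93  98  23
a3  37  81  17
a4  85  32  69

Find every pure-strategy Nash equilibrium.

The pure Nash equilibria are (a1, Z) and (a4, X).

Player 1 against X: payoffs 57, 89, 13, 99 → best response a4.
Player 1 against Y: payoffs 87, 24, 77, 20 → best response a1.
Player 1 against Z: payoffs 52, 42, 14, 20 → best response a1.
Player 2 against a1: payoffs 65, 66, 89 → best response Z.
Player 2 against a2: payoffs 93, 98, 23 → best response Y.
Player 2 against a3: payoffs 37, 81, 17 → best response Y.
Player 2 against a4: payoffs 85, 32, 69 → best response X.
Mutual best responses: (a1, Z); (a4, X).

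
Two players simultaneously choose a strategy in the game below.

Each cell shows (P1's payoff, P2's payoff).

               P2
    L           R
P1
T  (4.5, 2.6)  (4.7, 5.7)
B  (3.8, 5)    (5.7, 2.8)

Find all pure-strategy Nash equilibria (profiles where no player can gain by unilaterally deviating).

This game has no pure Nash equilibrium.

(T, L): P2 can switch to R (2.6 → 5.7). Not NE.
(T, R): P1 can switch to B (4.7 → 5.7). Not NE.
(B, L): P1 can switch to T (3.8 → 4.5). Not NE.
(B, R): P2 can switch to L (2.8 → 5). Not NE.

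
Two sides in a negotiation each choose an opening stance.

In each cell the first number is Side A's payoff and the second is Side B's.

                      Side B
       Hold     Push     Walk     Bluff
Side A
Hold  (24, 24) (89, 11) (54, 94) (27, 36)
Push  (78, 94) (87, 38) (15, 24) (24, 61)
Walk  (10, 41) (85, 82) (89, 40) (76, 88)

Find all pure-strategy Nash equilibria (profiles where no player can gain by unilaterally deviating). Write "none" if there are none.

(Push, Hold) and (Walk, Bluff)

Side A against Hold: payoffs 24, 78, 10 → best response Push.
Side A against Push: payoffs 89, 87, 85 → best response Hold.
Side A against Walk: payoffs 54, 15, 89 → best response Walk.
Side A against Bluff: payoffs 27, 24, 76 → best response Walk.
Side B against Hold: payoffs 24, 11, 94, 36 → best response Walk.
Side B against Push: payoffs 94, 38, 24, 61 → best response Hold.
Side B against Walk: payoffs 41, 82, 40, 88 → best response Bluff.
Mutual best responses: (Push, Hold); (Walk, Bluff).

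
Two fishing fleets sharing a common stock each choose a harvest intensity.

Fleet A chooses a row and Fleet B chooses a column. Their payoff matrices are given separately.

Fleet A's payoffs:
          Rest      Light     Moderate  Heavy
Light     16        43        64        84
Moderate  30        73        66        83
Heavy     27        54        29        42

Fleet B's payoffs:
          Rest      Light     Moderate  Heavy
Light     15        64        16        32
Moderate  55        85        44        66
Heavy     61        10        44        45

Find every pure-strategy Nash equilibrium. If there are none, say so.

For each strategy profile, look for a profitable unilateral deviation.
(Light, Rest): Fleet A can switch to Moderate (16 → 30). Not NE.
(Light, Light): Fleet A can switch to Moderate (43 → 73). Not NE.
(Light, Moderate): Fleet A can switch to Moderate (64 → 66). Not NE.
(Light, Heavy): Fleet B can switch to Light (32 → 64). Not NE.
(Moderate, Rest): Fleet B can switch to Light (55 → 85). Not NE.
(Moderate, Light): Fleet A gets 73, best alternative 54; Fleet B gets 85, best alternative 66. No profitable deviation — NE.
(Moderate, Moderate): Fleet B can switch to Rest (44 → 55). Not NE.
(Moderate, Heavy): Fleet A can switch to Light (83 → 84). Not NE.
(Heavy, Rest): Fleet A can switch to Moderate (27 → 30). Not NE.
(Heavy, Light): Fleet A can switch to Moderate (54 → 73). Not NE.
(Heavy, Moderate): Fleet A can switch to Light (29 → 64). Not NE.
(The remaining 1 profile has a profitable deviation by the same check.)

The unique pure-strategy Nash equilibrium is (Moderate, Light).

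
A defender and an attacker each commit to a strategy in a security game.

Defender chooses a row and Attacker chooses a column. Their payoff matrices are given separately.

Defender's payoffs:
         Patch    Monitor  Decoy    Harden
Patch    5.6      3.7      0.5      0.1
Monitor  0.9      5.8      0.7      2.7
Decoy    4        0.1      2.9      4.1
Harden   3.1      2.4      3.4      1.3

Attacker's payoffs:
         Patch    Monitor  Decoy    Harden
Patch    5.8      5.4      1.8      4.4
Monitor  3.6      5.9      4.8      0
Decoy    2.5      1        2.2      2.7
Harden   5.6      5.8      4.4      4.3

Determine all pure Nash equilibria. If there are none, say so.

Defender against Patch: payoffs 5.6, 0.9, 4, 3.1 → best response Patch.
Defender against Monitor: payoffs 3.7, 5.8, 0.1, 2.4 → best response Monitor.
Defender against Decoy: payoffs 0.5, 0.7, 2.9, 3.4 → best response Harden.
Defender against Harden: payoffs 0.1, 2.7, 4.1, 1.3 → best response Decoy.
Attacker against Patch: payoffs 5.8, 5.4, 1.8, 4.4 → best response Patch.
Attacker against Monitor: payoffs 3.6, 5.9, 4.8, 0 → best response Monitor.
Attacker against Decoy: payoffs 2.5, 1, 2.2, 2.7 → best response Harden.
Attacker against Harden: payoffs 5.6, 5.8, 4.4, 4.3 → best response Monitor.
Mutual best responses: (Patch, Patch); (Monitor, Monitor); (Decoy, Harden).

The pure Nash equilibria are (Patch, Patch) and (Monitor, Monitor) and (Decoy, Harden).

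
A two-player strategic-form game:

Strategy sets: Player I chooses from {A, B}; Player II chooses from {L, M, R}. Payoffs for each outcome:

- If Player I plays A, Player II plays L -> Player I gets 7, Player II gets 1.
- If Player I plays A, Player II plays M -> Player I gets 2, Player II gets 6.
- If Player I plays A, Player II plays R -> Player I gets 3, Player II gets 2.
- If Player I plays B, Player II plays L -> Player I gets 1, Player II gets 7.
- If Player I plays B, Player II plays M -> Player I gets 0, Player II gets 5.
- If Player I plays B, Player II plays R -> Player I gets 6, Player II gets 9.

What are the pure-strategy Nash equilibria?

Player I against L: payoffs 7, 1 → best response A.
Player I against M: payoffs 2, 0 → best response A.
Player I against R: payoffs 3, 6 → best response B.
Player II against A: payoffs 1, 6, 2 → best response M.
Player II against B: payoffs 7, 5, 9 → best response R.
Mutual best responses: (A, M); (B, R).

Pure-strategy Nash equilibria: (A, M) and (B, R)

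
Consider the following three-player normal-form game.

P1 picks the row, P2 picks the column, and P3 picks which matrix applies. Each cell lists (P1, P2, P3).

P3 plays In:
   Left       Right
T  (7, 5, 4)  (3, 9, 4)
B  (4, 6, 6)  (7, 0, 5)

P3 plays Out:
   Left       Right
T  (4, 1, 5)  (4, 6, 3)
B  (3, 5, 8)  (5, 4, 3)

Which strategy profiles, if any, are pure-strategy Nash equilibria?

none

(T, Left, In): P2 can switch to Right (5 → 9). Not NE.
(T, Left, Out): P2 can switch to Right (1 → 6). Not NE.
(T, Right, In): P1 can switch to B (3 → 7). Not NE.
(T, Right, Out): P1 can switch to B (4 → 5). Not NE.
(B, Left, In): P1 can switch to T (4 → 7). Not NE.
(B, Left, Out): P1 can switch to T (3 → 4). Not NE.
(The remaining 2 profiles each have a profitable deviation by the same check.)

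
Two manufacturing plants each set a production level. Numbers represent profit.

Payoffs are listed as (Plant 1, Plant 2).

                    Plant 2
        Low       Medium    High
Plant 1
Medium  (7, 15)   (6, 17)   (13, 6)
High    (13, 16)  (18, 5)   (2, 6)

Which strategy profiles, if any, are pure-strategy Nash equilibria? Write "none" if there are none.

(High, Low)

(Medium, Low): Plant 1 can switch to High (7 → 13). Not NE.
(Medium, Medium): Plant 1 can switch to High (6 → 18). Not NE.
(Medium, High): Plant 2 can switch to Low (6 → 15). Not NE.
(High, Low): Plant 1 gets 13, best alternative 7; Plant 2 gets 16, best alternative 6. No profitable deviation — NE.
(High, Medium): Plant 2 can switch to Low (5 → 16). Not NE.
(High, High): Plant 1 can switch to Medium (2 → 13). Not NE.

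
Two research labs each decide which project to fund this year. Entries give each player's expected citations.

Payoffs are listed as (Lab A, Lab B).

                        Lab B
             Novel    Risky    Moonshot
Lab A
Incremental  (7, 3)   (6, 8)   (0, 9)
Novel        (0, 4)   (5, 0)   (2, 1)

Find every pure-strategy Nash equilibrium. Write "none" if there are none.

(Incremental, Novel): Lab B can switch to Risky (3 → 8). Not NE.
(Incremental, Risky): Lab B can switch to Moonshot (8 → 9). Not NE.
(Incremental, Moonshot): Lab A can switch to Novel (0 → 2). Not NE.
(Novel, Novel): Lab A can switch to Incremental (0 → 7). Not NE.
(Novel, Risky): Lab A can switch to Incremental (5 → 6). Not NE.
(Novel, Moonshot): Lab B can switch to Novel (1 → 4). Not NE.

This game has no pure Nash equilibrium.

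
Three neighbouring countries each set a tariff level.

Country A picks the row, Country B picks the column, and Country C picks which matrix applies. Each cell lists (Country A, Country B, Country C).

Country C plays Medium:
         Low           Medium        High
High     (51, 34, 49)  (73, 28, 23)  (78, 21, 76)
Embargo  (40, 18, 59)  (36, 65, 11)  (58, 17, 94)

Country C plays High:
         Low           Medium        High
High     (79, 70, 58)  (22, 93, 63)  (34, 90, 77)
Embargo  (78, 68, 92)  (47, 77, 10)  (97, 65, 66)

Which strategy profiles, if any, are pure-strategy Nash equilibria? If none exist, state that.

Country A against (Low, Medium): payoffs 51, 40 → best response High.
Country A against (Low, High): payoffs 79, 78 → best response High.
Country A against (Medium, Medium): payoffs 73, 36 → best response High.
Country A against (Medium, High): payoffs 22, 47 → best response Embargo.
Country A against (High, Medium): payoffs 78, 58 → best response High.
Country A against (High, High): payoffs 34, 97 → best response Embargo.
Country B against (High, Medium): payoffs 34, 28, 21 → best response Low.
Country B against (High, High): payoffs 70, 93, 90 → best response Medium.
Country B against (Embargo, Medium): payoffs 18, 65, 17 → best response Medium.
Country B against (Embargo, High): payoffs 68, 77, 65 → best response Medium.
Country C against (High, Low): payoffs 49, 58 → best response High.
Country C against (High, Medium): payoffs 23, 63 → best response High.
Country C against (High, High): payoffs 76, 77 → best response High.
Country C against (Embargo, Low): payoffs 59, 92 → best response High.
Country C against (Embargo, Medium): payoffs 11, 10 → best response Medium.
Country C against (Embargo, High): payoffs 94, 66 → best response Medium.
No profile is a mutual best response for all players.

This game has no pure Nash equilibrium.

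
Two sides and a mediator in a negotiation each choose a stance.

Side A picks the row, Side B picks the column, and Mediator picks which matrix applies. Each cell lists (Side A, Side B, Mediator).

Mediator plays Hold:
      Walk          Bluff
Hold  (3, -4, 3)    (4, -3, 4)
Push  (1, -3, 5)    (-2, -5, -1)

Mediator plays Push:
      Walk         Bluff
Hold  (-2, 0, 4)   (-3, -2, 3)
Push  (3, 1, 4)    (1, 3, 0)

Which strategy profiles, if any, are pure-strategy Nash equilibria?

Side A against (Walk, Hold): payoffs 3, 1 → best response Hold.
Side A against (Walk, Push): payoffs -2, 3 → best response Push.
Side A against (Bluff, Hold): payoffs 4, -2 → best response Hold.
Side A against (Bluff, Push): payoffs -3, 1 → best response Push.
Side B against (Hold, Hold): payoffs -4, -3 → best response Bluff.
Side B against (Hold, Push): payoffs 0, -2 → best response Walk.
Side B against (Push, Hold): payoffs -3, -5 → best response Walk.
Side B against (Push, Push): payoffs 1, 3 → best response Bluff.
Mediator against (Hold, Walk): payoffs 3, 4 → best response Push.
Mediator against (Hold, Bluff): payoffs 4, 3 → best response Hold.
Mediator against (Push, Walk): payoffs 5, 4 → best response Hold.
Mediator against (Push, Bluff): payoffs -1, 0 → best response Push.
Mutual best responses: (Hold, Bluff, Hold); (Push, Bluff, Push).

Pure-strategy Nash equilibria: (Hold, Bluff, Hold), (Push, Bluff, Push)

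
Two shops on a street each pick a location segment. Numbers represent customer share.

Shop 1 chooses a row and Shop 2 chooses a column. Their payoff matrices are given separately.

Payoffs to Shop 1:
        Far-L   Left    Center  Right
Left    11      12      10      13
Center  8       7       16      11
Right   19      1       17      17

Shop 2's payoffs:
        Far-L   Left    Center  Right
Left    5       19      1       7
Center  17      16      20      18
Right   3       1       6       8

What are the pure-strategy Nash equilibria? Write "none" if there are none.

Shop 1 against Far-L: payoffs 11, 8, 19 → best response Right.
Shop 1 against Left: payoffs 12, 7, 1 → best response Left.
Shop 1 against Center: payoffs 10, 16, 17 → best response Right.
Shop 1 against Right: payoffs 13, 11, 17 → best response Right.
Shop 2 against Left: payoffs 5, 19, 1, 7 → best response Left.
Shop 2 against Center: payoffs 17, 16, 20, 18 → best response Center.
Shop 2 against Right: payoffs 3, 1, 6, 8 → best response Right.
Mutual best responses: (Left, Left); (Right, Right).

The pure Nash equilibria are (Left, Left), (Right, Right).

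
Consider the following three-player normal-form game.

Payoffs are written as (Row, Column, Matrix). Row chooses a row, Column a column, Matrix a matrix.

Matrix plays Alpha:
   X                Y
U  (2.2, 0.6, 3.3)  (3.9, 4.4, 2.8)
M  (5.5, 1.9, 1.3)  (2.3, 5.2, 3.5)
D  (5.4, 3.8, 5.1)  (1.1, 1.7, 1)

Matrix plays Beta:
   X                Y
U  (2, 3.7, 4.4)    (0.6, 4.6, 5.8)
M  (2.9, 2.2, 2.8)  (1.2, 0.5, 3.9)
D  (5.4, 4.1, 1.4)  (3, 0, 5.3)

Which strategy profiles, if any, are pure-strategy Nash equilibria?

Row against (X, Alpha): payoffs 2.2, 5.5, 5.4 → best response M.
Row against (X, Beta): payoffs 2, 2.9, 5.4 → best response D.
Row against (Y, Alpha): payoffs 3.9, 2.3, 1.1 → best response U.
Row against (Y, Beta): payoffs 0.6, 1.2, 3 → best response D.
Column against (U, Alpha): payoffs 0.6, 4.4 → best response Y.
Column against (U, Beta): payoffs 3.7, 4.6 → best response Y.
Column against (M, Alpha): payoffs 1.9, 5.2 → best response Y.
Column against (M, Beta): payoffs 2.2, 0.5 → best response X.
Column against (D, Alpha): payoffs 3.8, 1.7 → best response X.
Column against (D, Beta): payoffs 4.1, 0 → best response X.
Matrix against (U, X): payoffs 3.3, 4.4 → best response Beta.
Matrix against (U, Y): payoffs 2.8, 5.8 → best response Beta.
Matrix against (M, X): payoffs 1.3, 2.8 → best response Beta.
Matrix against (M, Y): payoffs 3.5, 3.9 → best response Beta.
Matrix against (D, X): payoffs 5.1, 1.4 → best response Alpha.
Matrix against (D, Y): payoffs 1, 5.3 → best response Beta.
No profile is a mutual best response for all players.

This game has no pure Nash equilibrium.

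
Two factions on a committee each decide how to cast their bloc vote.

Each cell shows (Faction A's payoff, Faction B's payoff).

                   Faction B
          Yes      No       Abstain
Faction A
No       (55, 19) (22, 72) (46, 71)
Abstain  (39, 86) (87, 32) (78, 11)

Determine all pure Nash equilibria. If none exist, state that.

(No, Yes): Faction B can switch to No (19 → 72). Not NE.
(No, No): Faction A can switch to Abstain (22 → 87). Not NE.
(No, Abstain): Faction A can switch to Abstain (46 → 78). Not NE.
(Abstain, Yes): Faction A can switch to No (39 → 55). Not NE.
(Abstain, No): Faction B can switch to Yes (32 → 86). Not NE.
(Abstain, Abstain): Faction B can switch to Yes (11 → 86). Not NE.

There is no pure-strategy Nash equilibrium.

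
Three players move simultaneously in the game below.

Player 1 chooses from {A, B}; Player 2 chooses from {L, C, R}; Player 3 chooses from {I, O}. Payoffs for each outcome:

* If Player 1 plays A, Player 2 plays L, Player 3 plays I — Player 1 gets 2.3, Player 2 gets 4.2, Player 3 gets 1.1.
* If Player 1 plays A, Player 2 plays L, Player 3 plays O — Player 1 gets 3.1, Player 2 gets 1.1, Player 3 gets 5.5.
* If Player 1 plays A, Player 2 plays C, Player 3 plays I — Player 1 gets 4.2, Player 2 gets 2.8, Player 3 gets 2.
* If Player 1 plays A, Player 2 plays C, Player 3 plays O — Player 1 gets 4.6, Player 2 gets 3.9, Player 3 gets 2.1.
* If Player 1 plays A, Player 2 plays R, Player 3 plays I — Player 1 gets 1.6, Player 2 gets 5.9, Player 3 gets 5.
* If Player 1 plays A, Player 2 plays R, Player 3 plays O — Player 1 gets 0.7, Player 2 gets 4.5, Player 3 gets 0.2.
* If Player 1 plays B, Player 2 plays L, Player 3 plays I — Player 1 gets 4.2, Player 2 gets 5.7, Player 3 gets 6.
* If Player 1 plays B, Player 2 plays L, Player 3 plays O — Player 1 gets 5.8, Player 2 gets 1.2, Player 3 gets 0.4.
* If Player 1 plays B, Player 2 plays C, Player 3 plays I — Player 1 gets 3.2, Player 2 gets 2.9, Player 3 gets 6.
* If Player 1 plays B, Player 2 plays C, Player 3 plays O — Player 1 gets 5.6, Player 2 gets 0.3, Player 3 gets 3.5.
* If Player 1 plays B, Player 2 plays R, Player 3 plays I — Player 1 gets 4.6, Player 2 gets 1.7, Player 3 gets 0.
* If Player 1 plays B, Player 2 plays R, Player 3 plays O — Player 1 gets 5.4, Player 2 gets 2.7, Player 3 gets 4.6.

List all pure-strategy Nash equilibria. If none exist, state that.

Mark each player's best response to every combination of opponents' strategies; a profile where every player is best-responding is a pure Nash equilibrium.
Player 1 against (L, I): payoffs 2.3, 4.2 → best response B.
Player 1 against (L, O): payoffs 3.1, 5.8 → best response B.
Player 1 against (C, I): payoffs 4.2, 3.2 → best response A.
Player 1 against (C, O): payoffs 4.6, 5.6 → best response B.
Player 1 against (R, I): payoffs 1.6, 4.6 → best response B.
Player 1 against (R, O): payoffs 0.7, 5.4 → best response B.
Player 2 against (A, I): payoffs 4.2, 2.8, 5.9 → best response R.
Player 2 against (A, O): payoffs 1.1, 3.9, 4.5 → best response R.
Player 2 against (B, I): payoffs 5.7, 2.9, 1.7 → best response L.
Player 2 against (B, O): payoffs 1.2, 0.3, 2.7 → best response R.
Player 3 against (A, L): payoffs 1.1, 5.5 → best response O.
Player 3 against (A, C): payoffs 2, 2.1 → best response O.
Player 3 against (A, R): payoffs 5, 0.2 → best response I.
Player 3 against (B, L): payoffs 6, 0.4 → best response I.
Player 3 against (B, C): payoffs 6, 3.5 → best response I.
Player 3 against (B, R): payoffs 0, 4.6 → best response O.
Mutual best responses: (B, L, I); (B, R, O).

(B, L, I), (B, R, O)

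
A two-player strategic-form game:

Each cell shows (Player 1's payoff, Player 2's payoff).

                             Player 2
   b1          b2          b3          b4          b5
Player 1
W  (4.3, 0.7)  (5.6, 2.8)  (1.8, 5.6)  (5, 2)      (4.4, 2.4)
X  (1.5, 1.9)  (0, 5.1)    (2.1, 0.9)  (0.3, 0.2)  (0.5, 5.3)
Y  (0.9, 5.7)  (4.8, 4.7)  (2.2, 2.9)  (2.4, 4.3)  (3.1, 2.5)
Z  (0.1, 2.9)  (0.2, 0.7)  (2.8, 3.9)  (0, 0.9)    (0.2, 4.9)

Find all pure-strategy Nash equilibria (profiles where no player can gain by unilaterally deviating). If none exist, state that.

No pure-strategy Nash equilibrium.

(W, b1): Player 2 can switch to b2 (0.7 → 2.8). Not NE.
(W, b2): Player 2 can switch to b3 (2.8 → 5.6). Not NE.
(W, b3): Player 1 can switch to X (1.8 → 2.1). Not NE.
(W, b4): Player 2 can switch to b2 (2 → 2.8). Not NE.
(W, b5): Player 2 can switch to b2 (2.4 → 2.8). Not NE.
(X, b1): Player 1 can switch to W (1.5 → 4.3). Not NE.
(X, b2): Player 1 can switch to W (0 → 5.6). Not NE.
(X, b3): Player 1 can switch to Y (2.1 → 2.2). Not NE.
(The remaining 12 profiles each have a profitable deviation by the same check.)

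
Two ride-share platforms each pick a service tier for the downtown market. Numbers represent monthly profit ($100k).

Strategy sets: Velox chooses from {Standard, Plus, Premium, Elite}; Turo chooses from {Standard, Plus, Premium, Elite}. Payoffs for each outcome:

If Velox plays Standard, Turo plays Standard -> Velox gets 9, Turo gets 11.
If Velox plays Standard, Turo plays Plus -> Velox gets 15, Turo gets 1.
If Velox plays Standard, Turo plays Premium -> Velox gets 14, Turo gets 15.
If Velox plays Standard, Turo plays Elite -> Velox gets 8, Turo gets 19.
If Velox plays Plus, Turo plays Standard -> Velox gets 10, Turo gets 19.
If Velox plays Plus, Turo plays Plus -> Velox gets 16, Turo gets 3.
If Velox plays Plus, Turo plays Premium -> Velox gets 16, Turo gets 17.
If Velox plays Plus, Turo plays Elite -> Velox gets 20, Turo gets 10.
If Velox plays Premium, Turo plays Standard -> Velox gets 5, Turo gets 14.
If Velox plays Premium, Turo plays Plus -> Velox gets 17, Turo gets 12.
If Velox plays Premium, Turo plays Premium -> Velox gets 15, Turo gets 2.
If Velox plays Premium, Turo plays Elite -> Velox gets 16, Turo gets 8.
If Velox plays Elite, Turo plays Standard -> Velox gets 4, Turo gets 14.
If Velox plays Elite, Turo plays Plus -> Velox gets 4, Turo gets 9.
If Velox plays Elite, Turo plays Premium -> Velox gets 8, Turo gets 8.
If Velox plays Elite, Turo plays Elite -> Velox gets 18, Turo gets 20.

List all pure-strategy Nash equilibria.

Pure NE: (Plus, Standard)

(Standard, Standard): Velox can switch to Plus (9 → 10). Not NE.
(Standard, Plus): Velox can switch to Plus (15 → 16). Not NE.
(Standard, Premium): Velox can switch to Plus (14 → 16). Not NE.
(Standard, Elite): Velox can switch to Plus (8 → 20). Not NE.
(Plus, Standard): Velox gets 10, best alternative 9; Turo gets 19, best alternative 17. No profitable deviation — NE.
(Plus, Plus): Velox can switch to Premium (16 → 17). Not NE.
(Plus, Premium): Turo can switch to Standard (17 → 19). Not NE.
(Plus, Elite): Turo can switch to Standard (10 → 19). Not NE.
(Premium, Standard): Velox can switch to Standard (5 → 9). Not NE.
(Premium, Plus): Turo can switch to Standard (12 → 14). Not NE.
(Premium, Premium): Velox can switch to Plus (15 → 16). Not NE.
(Premium, Elite): Velox can switch to Plus (16 → 20). Not NE.
(Elite, Standard): Velox can switch to Standard (4 → 9). Not NE.
(The remaining 3 profiles each have a profitable deviation by the same check.)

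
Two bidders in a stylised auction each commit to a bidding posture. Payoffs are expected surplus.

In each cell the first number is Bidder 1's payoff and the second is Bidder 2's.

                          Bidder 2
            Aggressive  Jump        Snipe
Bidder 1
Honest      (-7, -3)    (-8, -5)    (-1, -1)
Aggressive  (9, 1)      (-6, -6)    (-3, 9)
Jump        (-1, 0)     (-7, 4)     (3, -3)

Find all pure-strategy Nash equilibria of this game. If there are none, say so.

none

For each strategy profile, look for a profitable unilateral deviation.
(Honest, Aggressive): Bidder 1 can switch to Aggressive (-7 → 9). Not NE.
(Honest, Jump): Bidder 1 can switch to Aggressive (-8 → -6). Not NE.
(Honest, Snipe): Bidder 1 can switch to Jump (-1 → 3). Not NE.
(Aggressive, Aggressive): Bidder 2 can switch to Snipe (1 → 9). Not NE.
(Aggressive, Jump): Bidder 2 can switch to Aggressive (-6 → 1). Not NE.
(Aggressive, Snipe): Bidder 1 can switch to Honest (-3 → -1). Not NE.
(Jump, Aggressive): Bidder 1 can switch to Aggressive (-1 → 9). Not NE.
(Jump, Jump): Bidder 1 can switch to Aggressive (-7 → -6). Not NE.
(Jump, Snipe): Bidder 2 can switch to Aggressive (-3 → 0). Not NE.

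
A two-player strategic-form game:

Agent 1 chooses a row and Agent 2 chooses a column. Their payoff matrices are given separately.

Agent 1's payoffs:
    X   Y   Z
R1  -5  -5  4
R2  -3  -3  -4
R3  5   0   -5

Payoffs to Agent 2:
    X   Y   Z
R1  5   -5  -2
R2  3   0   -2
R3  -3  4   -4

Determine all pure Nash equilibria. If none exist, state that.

Agent 1 against X: payoffs -5, -3, 5 → best response R3.
Agent 1 against Y: payoffs -5, -3, 0 → best response R3.
Agent 1 against Z: payoffs 4, -4, -5 → best response R1.
Agent 2 against R1: payoffs 5, -5, -2 → best response X.
Agent 2 against R2: payoffs 3, 0, -2 → best response X.
Agent 2 against R3: payoffs -3, 4, -4 → best response Y.
Mutual best responses: (R3, Y).

(R3, Y)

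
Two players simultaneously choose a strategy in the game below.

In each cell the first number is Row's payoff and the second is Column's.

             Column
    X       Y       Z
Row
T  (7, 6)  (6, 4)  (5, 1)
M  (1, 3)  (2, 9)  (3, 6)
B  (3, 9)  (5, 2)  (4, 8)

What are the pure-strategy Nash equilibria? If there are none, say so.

The unique pure-strategy Nash equilibrium is (T, X).

Check each profile: it is a Nash equilibrium iff no player can strictly gain by switching unilaterally.
(T, X): Row gets 7, best alternative 3; Column gets 6, best alternative 4. No profitable deviation — NE.
(T, Y): Column can switch to X (4 → 6). Not NE.
(T, Z): Column can switch to X (1 → 6). Not NE.
(M, X): Row can switch to T (1 → 7). Not NE.
(M, Y): Row can switch to T (2 → 6). Not NE.
(M, Z): Row can switch to T (3 → 5). Not NE.
(B, X): Row can switch to T (3 → 7). Not NE.
(B, Y): Row can switch to T (5 → 6). Not NE.
(B, Z): Row can switch to T (4 → 5). Not NE.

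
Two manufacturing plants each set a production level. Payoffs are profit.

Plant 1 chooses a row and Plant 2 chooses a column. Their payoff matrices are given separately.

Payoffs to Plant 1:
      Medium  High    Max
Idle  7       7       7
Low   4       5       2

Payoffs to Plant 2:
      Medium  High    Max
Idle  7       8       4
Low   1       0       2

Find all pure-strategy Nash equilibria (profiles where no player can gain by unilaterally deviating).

Plant 1 against Medium: payoffs 7, 4 → best response Idle.
Plant 1 against High: payoffs 7, 5 → best response Idle.
Plant 1 against Max: payoffs 7, 2 → best response Idle.
Plant 2 against Idle: payoffs 7, 8, 4 → best response High.
Plant 2 against Low: payoffs 1, 0, 2 → best response Max.
Mutual best responses: (Idle, High).

(Idle, High)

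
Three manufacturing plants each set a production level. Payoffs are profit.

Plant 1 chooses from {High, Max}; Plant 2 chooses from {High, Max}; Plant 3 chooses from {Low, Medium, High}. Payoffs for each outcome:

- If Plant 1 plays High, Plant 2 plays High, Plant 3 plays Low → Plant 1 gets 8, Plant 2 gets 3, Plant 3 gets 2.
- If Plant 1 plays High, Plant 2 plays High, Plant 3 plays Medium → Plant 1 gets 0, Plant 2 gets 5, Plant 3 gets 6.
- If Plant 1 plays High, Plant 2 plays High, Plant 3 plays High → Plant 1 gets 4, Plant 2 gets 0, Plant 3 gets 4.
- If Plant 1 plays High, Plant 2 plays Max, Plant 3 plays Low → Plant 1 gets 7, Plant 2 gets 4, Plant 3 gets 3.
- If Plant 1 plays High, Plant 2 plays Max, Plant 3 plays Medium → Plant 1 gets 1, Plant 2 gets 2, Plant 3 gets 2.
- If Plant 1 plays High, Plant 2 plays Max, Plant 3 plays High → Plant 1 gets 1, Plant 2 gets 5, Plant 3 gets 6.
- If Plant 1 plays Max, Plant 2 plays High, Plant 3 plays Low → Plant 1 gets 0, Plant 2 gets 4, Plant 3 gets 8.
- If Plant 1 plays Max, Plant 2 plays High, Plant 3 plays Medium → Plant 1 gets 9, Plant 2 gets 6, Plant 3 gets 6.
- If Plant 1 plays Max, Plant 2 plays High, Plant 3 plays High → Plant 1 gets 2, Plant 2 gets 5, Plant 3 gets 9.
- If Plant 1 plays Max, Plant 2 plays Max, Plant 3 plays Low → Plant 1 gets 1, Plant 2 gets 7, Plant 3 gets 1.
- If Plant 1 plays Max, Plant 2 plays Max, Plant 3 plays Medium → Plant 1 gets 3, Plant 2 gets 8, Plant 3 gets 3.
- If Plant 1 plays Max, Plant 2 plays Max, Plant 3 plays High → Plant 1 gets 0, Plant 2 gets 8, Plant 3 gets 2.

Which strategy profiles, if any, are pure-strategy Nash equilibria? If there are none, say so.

Mark each player's best response to every combination of opponents' strategies; a profile where every player is best-responding is a pure Nash equilibrium.
Plant 1 against (High, Low): payoffs 8, 0 → best response High.
Plant 1 against (High, Medium): payoffs 0, 9 → best response Max.
Plant 1 against (High, High): payoffs 4, 2 → best response High.
Plant 1 against (Max, Low): payoffs 7, 1 → best response High.
Plant 1 against (Max, Medium): payoffs 1, 3 → best response Max.
Plant 1 against (Max, High): payoffs 1, 0 → best response High.
Plant 2 against (High, Low): payoffs 3, 4 → best response Max.
Plant 2 against (High, Medium): payoffs 5, 2 → best response High.
Plant 2 against (High, High): payoffs 0, 5 → best response Max.
Plant 2 against (Max, Low): payoffs 4, 7 → best response Max.
Plant 2 against (Max, Medium): payoffs 6, 8 → best response Max.
Plant 2 against (Max, High): payoffs 5, 8 → best response Max.
Plant 3 against (High, High): payoffs 2, 6, 4 → best response Medium.
Plant 3 against (High, Max): payoffs 3, 2, 6 → best response High.
Plant 3 against (Max, High): payoffs 8, 6, 9 → best response High.
Plant 3 against (Max, Max): payoffs 1, 3, 2 → best response Medium.
Mutual best responses: (High, Max, High); (Max, Max, Medium).

Pure-strategy Nash equilibria: (High, Max, High), (Max, Max, Medium)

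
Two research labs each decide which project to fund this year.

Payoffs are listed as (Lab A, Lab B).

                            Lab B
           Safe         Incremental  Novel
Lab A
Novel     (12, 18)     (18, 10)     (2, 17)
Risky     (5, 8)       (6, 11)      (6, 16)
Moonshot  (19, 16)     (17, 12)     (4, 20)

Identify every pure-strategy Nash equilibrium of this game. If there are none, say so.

Pure NE: (Risky, Novel)

For each strategy profile, look for a profitable unilateral deviation.
(Novel, Safe): Lab A can switch to Moonshot (12 → 19). Not NE.
(Novel, Incremental): Lab B can switch to Safe (10 → 18). Not NE.
(Novel, Novel): Lab A can switch to Risky (2 → 6). Not NE.
(Risky, Safe): Lab A can switch to Novel (5 → 12). Not NE.
(Risky, Incremental): Lab A can switch to Novel (6 → 18). Not NE.
(Risky, Novel): Lab A gets 6, best alternative 4; Lab B gets 16, best alternative 11. No profitable deviation — NE.
(Moonshot, Safe): Lab B can switch to Novel (16 → 20). Not NE.
(Moonshot, Incremental): Lab A can switch to Novel (17 → 18). Not NE.
(Moonshot, Novel): Lab A can switch to Risky (4 → 6). Not NE.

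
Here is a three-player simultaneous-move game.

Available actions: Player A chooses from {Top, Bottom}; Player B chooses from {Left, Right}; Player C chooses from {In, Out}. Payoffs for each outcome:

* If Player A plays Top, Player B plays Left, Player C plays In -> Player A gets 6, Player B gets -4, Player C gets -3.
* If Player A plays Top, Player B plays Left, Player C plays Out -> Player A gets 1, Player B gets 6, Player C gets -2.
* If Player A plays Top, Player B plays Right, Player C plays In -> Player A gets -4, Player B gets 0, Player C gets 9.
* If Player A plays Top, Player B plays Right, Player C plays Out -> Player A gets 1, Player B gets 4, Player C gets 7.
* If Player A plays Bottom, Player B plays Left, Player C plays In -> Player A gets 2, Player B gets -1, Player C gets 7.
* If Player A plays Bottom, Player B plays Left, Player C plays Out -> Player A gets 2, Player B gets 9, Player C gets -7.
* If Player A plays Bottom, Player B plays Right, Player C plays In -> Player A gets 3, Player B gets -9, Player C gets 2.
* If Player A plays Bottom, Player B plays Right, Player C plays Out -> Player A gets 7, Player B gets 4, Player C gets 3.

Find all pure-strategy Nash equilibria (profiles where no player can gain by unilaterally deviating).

There is no pure-strategy Nash equilibrium.

(Top, Left, In): Player B can switch to Right (-4 → 0). Not NE.
(Top, Left, Out): Player A can switch to Bottom (1 → 2). Not NE.
(Top, Right, In): Player A can switch to Bottom (-4 → 3). Not NE.
(Top, Right, Out): Player A can switch to Bottom (1 → 7). Not NE.
(Bottom, Left, In): Player A can switch to Top (2 → 6). Not NE.
(Bottom, Left, Out): Player C can switch to In (-7 → 7). Not NE.
(The remaining 2 profiles each have a profitable deviation by the same check.)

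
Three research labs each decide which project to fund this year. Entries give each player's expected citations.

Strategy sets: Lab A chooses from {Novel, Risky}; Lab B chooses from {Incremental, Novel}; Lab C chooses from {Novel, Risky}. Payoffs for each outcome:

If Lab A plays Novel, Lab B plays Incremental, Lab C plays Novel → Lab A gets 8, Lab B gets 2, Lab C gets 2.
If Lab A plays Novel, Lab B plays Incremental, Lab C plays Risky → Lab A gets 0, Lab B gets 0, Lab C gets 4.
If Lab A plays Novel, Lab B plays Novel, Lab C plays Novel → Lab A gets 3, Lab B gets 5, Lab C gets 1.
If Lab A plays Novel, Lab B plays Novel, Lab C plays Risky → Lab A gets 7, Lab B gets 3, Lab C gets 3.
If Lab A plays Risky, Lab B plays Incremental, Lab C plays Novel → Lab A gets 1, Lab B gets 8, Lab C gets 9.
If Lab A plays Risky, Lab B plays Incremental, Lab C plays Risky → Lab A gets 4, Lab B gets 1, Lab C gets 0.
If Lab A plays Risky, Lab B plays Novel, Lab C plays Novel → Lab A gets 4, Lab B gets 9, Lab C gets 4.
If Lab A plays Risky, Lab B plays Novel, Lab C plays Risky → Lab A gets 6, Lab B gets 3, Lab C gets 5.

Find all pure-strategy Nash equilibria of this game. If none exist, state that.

(Novel, Incremental, Novel): Lab B can switch to Novel (2 → 5). Not NE.
(Novel, Incremental, Risky): Lab A can switch to Risky (0 → 4). Not NE.
(Novel, Novel, Novel): Lab A can switch to Risky (3 → 4). Not NE.
(Novel, Novel, Risky): Lab A gets 7, best alternative 6; Lab B gets 3, best alternative 0; Lab C gets 3, best alternative 1. No profitable deviation — NE.
(Risky, Incremental, Novel): Lab A can switch to Novel (1 → 8). Not NE.
(Risky, Incremental, Risky): Lab B can switch to Novel (1 → 3). Not NE.
(Risky, Novel, Novel): Lab C can switch to Risky (4 → 5). Not NE.
(Risky, Novel, Risky): Lab A can switch to Novel (6 → 7). Not NE.

The unique pure-strategy Nash equilibrium is (Novel, Novel, Risky).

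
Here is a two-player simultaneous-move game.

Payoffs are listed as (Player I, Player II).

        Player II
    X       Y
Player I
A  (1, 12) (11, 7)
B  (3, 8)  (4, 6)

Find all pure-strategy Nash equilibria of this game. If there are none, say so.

Player I against X: payoffs 1, 3 → best response B.
Player I against Y: payoffs 11, 4 → best response A.
Player II against A: payoffs 12, 7 → best response X.
Player II against B: payoffs 8, 6 → best response X.
Mutual best responses: (B, X).

(B, X)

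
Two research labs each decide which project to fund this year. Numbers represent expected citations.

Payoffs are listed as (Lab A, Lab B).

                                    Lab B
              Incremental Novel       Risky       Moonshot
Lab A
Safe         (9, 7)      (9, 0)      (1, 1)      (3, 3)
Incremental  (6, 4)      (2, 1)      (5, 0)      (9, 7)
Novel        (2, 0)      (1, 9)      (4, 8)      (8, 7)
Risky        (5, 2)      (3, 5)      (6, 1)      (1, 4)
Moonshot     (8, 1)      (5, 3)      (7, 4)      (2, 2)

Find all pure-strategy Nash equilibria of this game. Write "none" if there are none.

Lab A against Incremental: payoffs 9, 6, 2, 5, 8 → best response Safe.
Lab A against Novel: payoffs 9, 2, 1, 3, 5 → best response Safe.
Lab A against Risky: payoffs 1, 5, 4, 6, 7 → best response Moonshot.
Lab A against Moonshot: payoffs 3, 9, 8, 1, 2 → best response Incremental.
Lab B against Safe: payoffs 7, 0, 1, 3 → best response Incremental.
Lab B against Incremental: payoffs 4, 1, 0, 7 → best response Moonshot.
Lab B against Novel: payoffs 0, 9, 8, 7 → best response Novel.
Lab B against Risky: payoffs 2, 5, 1, 4 → best response Novel.
Lab B against Moonshot: payoffs 1, 3, 4, 2 → best response Risky.
Mutual best responses: (Safe, Incremental); (Incremental, Moonshot); (Moonshot, Risky).

Pure-strategy Nash equilibria: (Safe, Incremental), (Incremental, Moonshot), (Moonshot, Risky)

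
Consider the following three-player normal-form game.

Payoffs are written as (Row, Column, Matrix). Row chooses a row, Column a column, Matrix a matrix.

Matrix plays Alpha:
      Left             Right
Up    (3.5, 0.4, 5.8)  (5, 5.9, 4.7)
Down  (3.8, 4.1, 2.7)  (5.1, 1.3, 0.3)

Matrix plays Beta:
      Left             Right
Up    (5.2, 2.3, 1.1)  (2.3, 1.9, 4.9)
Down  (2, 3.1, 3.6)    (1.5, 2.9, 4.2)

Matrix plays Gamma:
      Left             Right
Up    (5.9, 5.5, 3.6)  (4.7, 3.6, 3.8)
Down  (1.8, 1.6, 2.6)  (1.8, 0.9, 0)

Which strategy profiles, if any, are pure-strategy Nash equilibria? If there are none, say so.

This game has no pure Nash equilibrium.

(Up, Left, Alpha): Row can switch to Down (3.5 → 3.8). Not NE.
(Up, Left, Beta): Matrix can switch to Alpha (1.1 → 5.8). Not NE.
(Up, Left, Gamma): Matrix can switch to Alpha (3.6 → 5.8). Not NE.
(Up, Right, Alpha): Row can switch to Down (5 → 5.1). Not NE.
(Up, Right, Beta): Column can switch to Left (1.9 → 2.3). Not NE.
(Up, Right, Gamma): Column can switch to Left (3.6 → 5.5). Not NE.
(The remaining 6 profiles each have a profitable deviation by the same check.)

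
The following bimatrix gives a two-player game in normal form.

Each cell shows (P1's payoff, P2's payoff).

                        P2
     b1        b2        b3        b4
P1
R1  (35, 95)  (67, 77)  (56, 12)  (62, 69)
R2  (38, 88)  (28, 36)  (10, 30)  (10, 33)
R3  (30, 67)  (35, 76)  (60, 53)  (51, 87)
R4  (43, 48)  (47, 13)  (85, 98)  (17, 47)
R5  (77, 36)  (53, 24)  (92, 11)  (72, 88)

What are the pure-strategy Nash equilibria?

(R5, b4)

For each player, find the best response to each opponent profile; mutual best responses are the pure NE.
P1 against b1: payoffs 35, 38, 30, 43, 77 → best response R5.
P1 against b2: payoffs 67, 28, 35, 47, 53 → best response R1.
P1 against b3: payoffs 56, 10, 60, 85, 92 → best response R5.
P1 against b4: payoffs 62, 10, 51, 17, 72 → best response R5.
P2 against R1: payoffs 95, 77, 12, 69 → best response b1.
P2 against R2: payoffs 88, 36, 30, 33 → best response b1.
P2 against R3: payoffs 67, 76, 53, 87 → best response b4.
P2 against R4: payoffs 48, 13, 98, 47 → best response b3.
P2 against R5: payoffs 36, 24, 11, 88 → best response b4.
Mutual best responses: (R5, b4).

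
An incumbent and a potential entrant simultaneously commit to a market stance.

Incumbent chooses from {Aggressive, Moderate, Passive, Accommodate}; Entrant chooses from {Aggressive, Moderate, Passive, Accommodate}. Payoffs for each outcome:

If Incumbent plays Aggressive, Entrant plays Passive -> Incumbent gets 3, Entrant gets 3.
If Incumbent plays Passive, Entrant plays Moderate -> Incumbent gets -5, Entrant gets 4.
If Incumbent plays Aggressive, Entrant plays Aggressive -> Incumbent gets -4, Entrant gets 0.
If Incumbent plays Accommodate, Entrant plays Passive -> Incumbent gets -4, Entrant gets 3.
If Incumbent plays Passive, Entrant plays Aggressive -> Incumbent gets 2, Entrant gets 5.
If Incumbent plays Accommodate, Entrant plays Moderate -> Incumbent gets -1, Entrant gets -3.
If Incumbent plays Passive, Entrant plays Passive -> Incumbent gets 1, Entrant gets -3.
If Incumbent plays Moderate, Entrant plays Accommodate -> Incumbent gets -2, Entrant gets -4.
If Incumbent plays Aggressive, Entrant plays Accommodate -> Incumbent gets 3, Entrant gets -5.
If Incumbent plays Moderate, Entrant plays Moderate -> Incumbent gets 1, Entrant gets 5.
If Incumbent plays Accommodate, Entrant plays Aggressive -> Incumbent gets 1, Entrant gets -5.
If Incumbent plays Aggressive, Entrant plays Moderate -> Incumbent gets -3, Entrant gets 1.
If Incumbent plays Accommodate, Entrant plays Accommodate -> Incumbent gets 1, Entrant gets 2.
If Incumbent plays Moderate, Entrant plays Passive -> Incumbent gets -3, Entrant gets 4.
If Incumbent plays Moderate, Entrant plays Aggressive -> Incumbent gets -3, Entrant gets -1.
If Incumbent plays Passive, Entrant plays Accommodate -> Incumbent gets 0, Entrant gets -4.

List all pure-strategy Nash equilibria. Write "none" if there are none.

The pure Nash equilibria are (Aggressive, Passive) and (Moderate, Moderate) and (Passive, Aggressive).

(Aggressive, Aggressive): Incumbent can switch to Moderate (-4 → -3). Not NE.
(Aggressive, Moderate): Incumbent can switch to Moderate (-3 → 1). Not NE.
(Aggressive, Passive): Incumbent gets 3, best alternative 1; Entrant gets 3, best alternative 1. No profitable deviation — NE.
(Aggressive, Accommodate): Entrant can switch to Aggressive (-5 → 0). Not NE.
(Moderate, Aggressive): Incumbent can switch to Passive (-3 → 2). Not NE.
(Moderate, Moderate): Incumbent gets 1, best alternative -1; Entrant gets 5, best alternative 4. No profitable deviation — NE.
(Moderate, Passive): Incumbent can switch to Aggressive (-3 → 3). Not NE.
(Moderate, Accommodate): Incumbent can switch to Aggressive (-2 → 3). Not NE.
(Passive, Aggressive): Incumbent gets 2, best alternative 1; Entrant gets 5, best alternative 4. No profitable deviation — NE.
(Passive, Moderate): Incumbent can switch to Aggressive (-5 → -3). Not NE.
(Passive, Passive): Incumbent can switch to Aggressive (1 → 3). Not NE.
(Passive, Accommodate): Incumbent can switch to Aggressive (0 → 3). Not NE.
(Accommodate, Aggressive): Incumbent can switch to Passive (1 → 2). Not NE.
(Accommodate, Moderate): Incumbent can switch to Moderate (-1 → 1). Not NE.
(Accommodate, Passive): Incumbent can switch to Aggressive (-4 → 3). Not NE.
(The remaining 1 profile has a profitable deviation by the same check.)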